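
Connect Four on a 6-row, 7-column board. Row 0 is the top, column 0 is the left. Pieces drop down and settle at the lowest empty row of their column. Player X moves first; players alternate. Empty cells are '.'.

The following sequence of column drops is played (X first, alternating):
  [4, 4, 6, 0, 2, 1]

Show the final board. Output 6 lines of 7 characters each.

Answer: .......
.......
.......
.......
....O..
OOX.X.X

Derivation:
Move 1: X drops in col 4, lands at row 5
Move 2: O drops in col 4, lands at row 4
Move 3: X drops in col 6, lands at row 5
Move 4: O drops in col 0, lands at row 5
Move 5: X drops in col 2, lands at row 5
Move 6: O drops in col 1, lands at row 5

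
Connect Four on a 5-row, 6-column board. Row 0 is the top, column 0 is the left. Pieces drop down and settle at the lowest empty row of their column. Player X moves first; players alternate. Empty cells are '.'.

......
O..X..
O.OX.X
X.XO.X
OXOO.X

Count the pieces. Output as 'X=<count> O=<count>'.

X=8 O=7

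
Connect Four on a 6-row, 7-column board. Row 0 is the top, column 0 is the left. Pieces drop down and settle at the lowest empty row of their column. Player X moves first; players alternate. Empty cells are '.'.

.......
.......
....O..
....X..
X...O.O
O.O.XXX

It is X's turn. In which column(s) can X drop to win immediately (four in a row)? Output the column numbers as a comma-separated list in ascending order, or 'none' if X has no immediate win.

col 0: drop X → no win
col 1: drop X → no win
col 2: drop X → no win
col 3: drop X → WIN!
col 4: drop X → no win
col 5: drop X → no win
col 6: drop X → no win

Answer: 3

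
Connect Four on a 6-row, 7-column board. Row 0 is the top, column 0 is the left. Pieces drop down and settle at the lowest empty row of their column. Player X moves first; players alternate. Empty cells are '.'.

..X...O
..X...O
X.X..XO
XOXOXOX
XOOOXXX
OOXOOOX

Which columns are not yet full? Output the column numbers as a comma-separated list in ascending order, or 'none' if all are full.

col 0: top cell = '.' → open
col 1: top cell = '.' → open
col 2: top cell = 'X' → FULL
col 3: top cell = '.' → open
col 4: top cell = '.' → open
col 5: top cell = '.' → open
col 6: top cell = 'O' → FULL

Answer: 0,1,3,4,5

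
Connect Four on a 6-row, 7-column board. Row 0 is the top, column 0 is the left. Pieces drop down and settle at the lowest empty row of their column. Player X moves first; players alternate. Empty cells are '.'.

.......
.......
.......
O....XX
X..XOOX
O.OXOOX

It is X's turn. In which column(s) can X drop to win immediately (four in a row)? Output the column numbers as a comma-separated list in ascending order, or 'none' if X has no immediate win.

col 0: drop X → no win
col 1: drop X → no win
col 2: drop X → no win
col 3: drop X → no win
col 4: drop X → no win
col 5: drop X → no win
col 6: drop X → WIN!

Answer: 6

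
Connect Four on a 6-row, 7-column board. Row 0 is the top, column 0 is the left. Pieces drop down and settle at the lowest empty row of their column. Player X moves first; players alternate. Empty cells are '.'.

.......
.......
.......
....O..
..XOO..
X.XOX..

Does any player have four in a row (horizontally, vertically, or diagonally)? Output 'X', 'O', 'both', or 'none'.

none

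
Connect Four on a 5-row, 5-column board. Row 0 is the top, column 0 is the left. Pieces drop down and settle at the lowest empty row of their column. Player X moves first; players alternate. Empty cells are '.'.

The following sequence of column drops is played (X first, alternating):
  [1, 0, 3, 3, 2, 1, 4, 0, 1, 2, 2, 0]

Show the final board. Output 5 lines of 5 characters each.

Move 1: X drops in col 1, lands at row 4
Move 2: O drops in col 0, lands at row 4
Move 3: X drops in col 3, lands at row 4
Move 4: O drops in col 3, lands at row 3
Move 5: X drops in col 2, lands at row 4
Move 6: O drops in col 1, lands at row 3
Move 7: X drops in col 4, lands at row 4
Move 8: O drops in col 0, lands at row 3
Move 9: X drops in col 1, lands at row 2
Move 10: O drops in col 2, lands at row 3
Move 11: X drops in col 2, lands at row 2
Move 12: O drops in col 0, lands at row 2

Answer: .....
.....
OXX..
OOOO.
OXXXX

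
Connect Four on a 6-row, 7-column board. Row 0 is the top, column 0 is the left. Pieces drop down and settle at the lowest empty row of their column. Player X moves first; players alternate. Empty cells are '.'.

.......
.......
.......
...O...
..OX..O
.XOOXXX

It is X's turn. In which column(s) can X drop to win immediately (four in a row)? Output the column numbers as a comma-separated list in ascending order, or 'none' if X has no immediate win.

Answer: none

Derivation:
col 0: drop X → no win
col 1: drop X → no win
col 2: drop X → no win
col 3: drop X → no win
col 4: drop X → no win
col 5: drop X → no win
col 6: drop X → no win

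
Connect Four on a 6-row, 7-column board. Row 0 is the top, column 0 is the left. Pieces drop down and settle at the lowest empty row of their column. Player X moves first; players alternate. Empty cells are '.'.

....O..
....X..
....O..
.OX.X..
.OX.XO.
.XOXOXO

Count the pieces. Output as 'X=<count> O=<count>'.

X=8 O=8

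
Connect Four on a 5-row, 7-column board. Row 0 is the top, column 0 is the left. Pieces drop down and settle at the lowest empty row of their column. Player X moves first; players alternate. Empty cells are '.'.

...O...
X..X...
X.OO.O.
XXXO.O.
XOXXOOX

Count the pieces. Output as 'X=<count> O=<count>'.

X=10 O=9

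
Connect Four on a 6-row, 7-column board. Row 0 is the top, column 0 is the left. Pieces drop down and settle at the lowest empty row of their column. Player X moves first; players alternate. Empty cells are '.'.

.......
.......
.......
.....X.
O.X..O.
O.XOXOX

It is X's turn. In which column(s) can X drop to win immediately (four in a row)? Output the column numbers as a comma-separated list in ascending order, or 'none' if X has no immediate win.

col 0: drop X → no win
col 1: drop X → no win
col 2: drop X → no win
col 3: drop X → no win
col 4: drop X → no win
col 5: drop X → no win
col 6: drop X → no win

Answer: none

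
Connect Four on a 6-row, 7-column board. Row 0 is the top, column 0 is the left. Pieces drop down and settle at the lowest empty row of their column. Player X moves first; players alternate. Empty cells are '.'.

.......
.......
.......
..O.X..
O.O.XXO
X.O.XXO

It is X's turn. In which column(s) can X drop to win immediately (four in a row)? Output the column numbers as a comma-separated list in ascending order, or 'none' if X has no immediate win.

Answer: 4

Derivation:
col 0: drop X → no win
col 1: drop X → no win
col 2: drop X → no win
col 3: drop X → no win
col 4: drop X → WIN!
col 5: drop X → no win
col 6: drop X → no win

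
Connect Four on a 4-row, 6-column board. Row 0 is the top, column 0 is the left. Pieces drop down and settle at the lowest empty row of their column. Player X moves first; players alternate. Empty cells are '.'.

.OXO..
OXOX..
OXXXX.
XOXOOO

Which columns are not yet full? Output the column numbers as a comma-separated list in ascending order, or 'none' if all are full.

col 0: top cell = '.' → open
col 1: top cell = 'O' → FULL
col 2: top cell = 'X' → FULL
col 3: top cell = 'O' → FULL
col 4: top cell = '.' → open
col 5: top cell = '.' → open

Answer: 0,4,5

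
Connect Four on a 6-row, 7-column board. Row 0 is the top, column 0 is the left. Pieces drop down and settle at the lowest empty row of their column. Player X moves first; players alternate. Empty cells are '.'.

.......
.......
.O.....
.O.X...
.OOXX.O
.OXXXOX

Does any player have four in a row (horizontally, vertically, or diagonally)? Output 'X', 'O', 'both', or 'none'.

O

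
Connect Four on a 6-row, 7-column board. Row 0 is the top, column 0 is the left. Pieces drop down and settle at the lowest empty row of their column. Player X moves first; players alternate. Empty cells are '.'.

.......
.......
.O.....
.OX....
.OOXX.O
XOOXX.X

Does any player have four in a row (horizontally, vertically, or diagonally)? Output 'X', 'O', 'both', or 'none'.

O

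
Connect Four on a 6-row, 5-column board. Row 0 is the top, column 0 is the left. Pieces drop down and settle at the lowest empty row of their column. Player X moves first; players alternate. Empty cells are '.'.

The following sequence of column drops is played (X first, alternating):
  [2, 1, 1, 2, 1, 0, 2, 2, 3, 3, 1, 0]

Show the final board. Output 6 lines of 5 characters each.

Move 1: X drops in col 2, lands at row 5
Move 2: O drops in col 1, lands at row 5
Move 3: X drops in col 1, lands at row 4
Move 4: O drops in col 2, lands at row 4
Move 5: X drops in col 1, lands at row 3
Move 6: O drops in col 0, lands at row 5
Move 7: X drops in col 2, lands at row 3
Move 8: O drops in col 2, lands at row 2
Move 9: X drops in col 3, lands at row 5
Move 10: O drops in col 3, lands at row 4
Move 11: X drops in col 1, lands at row 2
Move 12: O drops in col 0, lands at row 4

Answer: .....
.....
.XO..
.XX..
OXOO.
OOXX.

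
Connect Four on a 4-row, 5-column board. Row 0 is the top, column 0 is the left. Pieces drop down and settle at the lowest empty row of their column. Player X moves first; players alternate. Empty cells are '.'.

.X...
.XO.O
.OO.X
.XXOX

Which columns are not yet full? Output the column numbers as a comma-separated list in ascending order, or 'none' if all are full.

Answer: 0,2,3,4

Derivation:
col 0: top cell = '.' → open
col 1: top cell = 'X' → FULL
col 2: top cell = '.' → open
col 3: top cell = '.' → open
col 4: top cell = '.' → open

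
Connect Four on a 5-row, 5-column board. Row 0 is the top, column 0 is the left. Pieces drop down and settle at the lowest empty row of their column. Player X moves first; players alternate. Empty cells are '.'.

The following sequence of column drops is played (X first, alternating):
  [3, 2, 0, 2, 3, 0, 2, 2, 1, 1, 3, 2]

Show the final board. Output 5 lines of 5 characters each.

Answer: ..O..
..O..
..XX.
OOOX.
XXOX.

Derivation:
Move 1: X drops in col 3, lands at row 4
Move 2: O drops in col 2, lands at row 4
Move 3: X drops in col 0, lands at row 4
Move 4: O drops in col 2, lands at row 3
Move 5: X drops in col 3, lands at row 3
Move 6: O drops in col 0, lands at row 3
Move 7: X drops in col 2, lands at row 2
Move 8: O drops in col 2, lands at row 1
Move 9: X drops in col 1, lands at row 4
Move 10: O drops in col 1, lands at row 3
Move 11: X drops in col 3, lands at row 2
Move 12: O drops in col 2, lands at row 0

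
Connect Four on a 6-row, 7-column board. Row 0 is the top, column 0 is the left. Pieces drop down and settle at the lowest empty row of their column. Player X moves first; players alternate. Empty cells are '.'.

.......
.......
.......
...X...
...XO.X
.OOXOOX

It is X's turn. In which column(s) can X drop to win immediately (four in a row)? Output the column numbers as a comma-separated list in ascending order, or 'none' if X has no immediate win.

col 0: drop X → no win
col 1: drop X → no win
col 2: drop X → no win
col 3: drop X → WIN!
col 4: drop X → no win
col 5: drop X → no win
col 6: drop X → no win

Answer: 3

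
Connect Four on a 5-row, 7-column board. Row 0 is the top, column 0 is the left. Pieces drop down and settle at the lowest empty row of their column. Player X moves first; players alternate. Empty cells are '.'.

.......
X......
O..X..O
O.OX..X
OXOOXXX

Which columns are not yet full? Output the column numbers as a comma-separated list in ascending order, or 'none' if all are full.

Answer: 0,1,2,3,4,5,6

Derivation:
col 0: top cell = '.' → open
col 1: top cell = '.' → open
col 2: top cell = '.' → open
col 3: top cell = '.' → open
col 4: top cell = '.' → open
col 5: top cell = '.' → open
col 6: top cell = '.' → open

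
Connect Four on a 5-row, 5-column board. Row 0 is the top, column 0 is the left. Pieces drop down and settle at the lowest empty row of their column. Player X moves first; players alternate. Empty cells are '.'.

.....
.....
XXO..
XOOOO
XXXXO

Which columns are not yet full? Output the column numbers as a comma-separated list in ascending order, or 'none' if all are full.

Answer: 0,1,2,3,4

Derivation:
col 0: top cell = '.' → open
col 1: top cell = '.' → open
col 2: top cell = '.' → open
col 3: top cell = '.' → open
col 4: top cell = '.' → open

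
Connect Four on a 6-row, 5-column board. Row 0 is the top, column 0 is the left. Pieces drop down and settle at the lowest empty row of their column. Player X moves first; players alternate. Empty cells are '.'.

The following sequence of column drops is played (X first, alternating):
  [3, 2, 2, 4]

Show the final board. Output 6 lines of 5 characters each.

Move 1: X drops in col 3, lands at row 5
Move 2: O drops in col 2, lands at row 5
Move 3: X drops in col 2, lands at row 4
Move 4: O drops in col 4, lands at row 5

Answer: .....
.....
.....
.....
..X..
..OXO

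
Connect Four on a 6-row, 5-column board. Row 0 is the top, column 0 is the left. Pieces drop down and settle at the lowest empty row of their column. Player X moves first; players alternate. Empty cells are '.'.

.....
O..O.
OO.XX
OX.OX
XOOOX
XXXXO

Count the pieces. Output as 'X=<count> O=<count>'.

X=10 O=10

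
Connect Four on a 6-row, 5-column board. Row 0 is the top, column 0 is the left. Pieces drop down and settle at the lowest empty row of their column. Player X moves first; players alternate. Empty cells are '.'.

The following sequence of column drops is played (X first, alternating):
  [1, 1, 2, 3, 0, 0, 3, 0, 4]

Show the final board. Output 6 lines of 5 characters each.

Move 1: X drops in col 1, lands at row 5
Move 2: O drops in col 1, lands at row 4
Move 3: X drops in col 2, lands at row 5
Move 4: O drops in col 3, lands at row 5
Move 5: X drops in col 0, lands at row 5
Move 6: O drops in col 0, lands at row 4
Move 7: X drops in col 3, lands at row 4
Move 8: O drops in col 0, lands at row 3
Move 9: X drops in col 4, lands at row 5

Answer: .....
.....
.....
O....
OO.X.
XXXOX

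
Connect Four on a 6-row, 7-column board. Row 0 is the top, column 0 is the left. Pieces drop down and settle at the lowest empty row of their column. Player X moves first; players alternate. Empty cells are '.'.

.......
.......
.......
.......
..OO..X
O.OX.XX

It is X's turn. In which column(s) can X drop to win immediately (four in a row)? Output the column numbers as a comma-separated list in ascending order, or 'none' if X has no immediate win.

col 0: drop X → no win
col 1: drop X → no win
col 2: drop X → no win
col 3: drop X → no win
col 4: drop X → WIN!
col 5: drop X → no win
col 6: drop X → no win

Answer: 4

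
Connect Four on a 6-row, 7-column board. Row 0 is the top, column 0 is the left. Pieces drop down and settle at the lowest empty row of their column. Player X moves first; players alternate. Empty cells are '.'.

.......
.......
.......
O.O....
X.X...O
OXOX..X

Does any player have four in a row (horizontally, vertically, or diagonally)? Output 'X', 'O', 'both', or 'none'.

none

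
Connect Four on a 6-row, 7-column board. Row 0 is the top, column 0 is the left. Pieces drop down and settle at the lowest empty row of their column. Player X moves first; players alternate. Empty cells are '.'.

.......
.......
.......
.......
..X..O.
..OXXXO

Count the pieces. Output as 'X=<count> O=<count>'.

X=4 O=3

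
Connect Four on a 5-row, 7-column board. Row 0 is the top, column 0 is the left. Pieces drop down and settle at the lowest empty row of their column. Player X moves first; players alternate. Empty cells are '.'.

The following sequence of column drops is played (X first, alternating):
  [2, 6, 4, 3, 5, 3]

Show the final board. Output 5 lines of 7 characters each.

Move 1: X drops in col 2, lands at row 4
Move 2: O drops in col 6, lands at row 4
Move 3: X drops in col 4, lands at row 4
Move 4: O drops in col 3, lands at row 4
Move 5: X drops in col 5, lands at row 4
Move 6: O drops in col 3, lands at row 3

Answer: .......
.......
.......
...O...
..XOXXO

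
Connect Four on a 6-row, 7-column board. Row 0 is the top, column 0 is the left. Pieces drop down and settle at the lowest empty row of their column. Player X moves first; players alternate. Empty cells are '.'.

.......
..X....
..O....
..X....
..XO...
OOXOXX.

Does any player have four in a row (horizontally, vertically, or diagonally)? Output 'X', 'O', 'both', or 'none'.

none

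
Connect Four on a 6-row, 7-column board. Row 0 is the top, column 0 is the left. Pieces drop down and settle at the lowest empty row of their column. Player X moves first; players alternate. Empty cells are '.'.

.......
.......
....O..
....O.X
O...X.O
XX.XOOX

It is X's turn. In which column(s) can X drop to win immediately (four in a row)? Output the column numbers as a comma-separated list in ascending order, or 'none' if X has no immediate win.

col 0: drop X → no win
col 1: drop X → no win
col 2: drop X → WIN!
col 3: drop X → no win
col 4: drop X → no win
col 5: drop X → no win
col 6: drop X → no win

Answer: 2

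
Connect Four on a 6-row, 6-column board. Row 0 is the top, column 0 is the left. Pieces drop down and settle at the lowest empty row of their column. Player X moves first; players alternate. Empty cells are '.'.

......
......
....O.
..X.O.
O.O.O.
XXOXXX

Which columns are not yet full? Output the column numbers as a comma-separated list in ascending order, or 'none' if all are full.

col 0: top cell = '.' → open
col 1: top cell = '.' → open
col 2: top cell = '.' → open
col 3: top cell = '.' → open
col 4: top cell = '.' → open
col 5: top cell = '.' → open

Answer: 0,1,2,3,4,5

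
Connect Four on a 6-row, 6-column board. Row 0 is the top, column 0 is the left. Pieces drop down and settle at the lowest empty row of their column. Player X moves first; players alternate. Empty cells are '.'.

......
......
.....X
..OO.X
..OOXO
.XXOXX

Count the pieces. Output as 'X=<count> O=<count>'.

X=7 O=6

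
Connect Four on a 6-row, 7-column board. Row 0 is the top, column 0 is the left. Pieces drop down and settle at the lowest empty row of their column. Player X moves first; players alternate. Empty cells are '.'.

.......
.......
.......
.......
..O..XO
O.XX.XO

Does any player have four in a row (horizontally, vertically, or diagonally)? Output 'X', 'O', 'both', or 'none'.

none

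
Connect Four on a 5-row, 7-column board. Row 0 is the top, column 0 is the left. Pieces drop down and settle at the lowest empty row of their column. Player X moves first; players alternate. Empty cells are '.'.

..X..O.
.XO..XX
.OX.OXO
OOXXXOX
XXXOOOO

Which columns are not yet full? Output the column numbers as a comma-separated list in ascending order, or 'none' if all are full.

col 0: top cell = '.' → open
col 1: top cell = '.' → open
col 2: top cell = 'X' → FULL
col 3: top cell = '.' → open
col 4: top cell = '.' → open
col 5: top cell = 'O' → FULL
col 6: top cell = '.' → open

Answer: 0,1,3,4,6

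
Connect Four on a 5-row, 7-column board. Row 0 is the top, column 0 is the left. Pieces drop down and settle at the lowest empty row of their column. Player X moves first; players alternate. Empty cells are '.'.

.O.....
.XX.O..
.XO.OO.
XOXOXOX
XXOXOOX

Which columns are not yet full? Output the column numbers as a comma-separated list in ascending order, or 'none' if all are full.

Answer: 0,2,3,4,5,6

Derivation:
col 0: top cell = '.' → open
col 1: top cell = 'O' → FULL
col 2: top cell = '.' → open
col 3: top cell = '.' → open
col 4: top cell = '.' → open
col 5: top cell = '.' → open
col 6: top cell = '.' → open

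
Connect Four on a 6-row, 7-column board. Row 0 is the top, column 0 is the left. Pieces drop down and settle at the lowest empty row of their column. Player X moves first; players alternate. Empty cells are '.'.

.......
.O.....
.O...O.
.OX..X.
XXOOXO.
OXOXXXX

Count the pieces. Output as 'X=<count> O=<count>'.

X=10 O=9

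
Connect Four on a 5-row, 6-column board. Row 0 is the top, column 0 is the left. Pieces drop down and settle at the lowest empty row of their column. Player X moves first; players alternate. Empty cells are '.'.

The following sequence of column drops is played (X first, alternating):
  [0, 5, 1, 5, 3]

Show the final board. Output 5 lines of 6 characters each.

Answer: ......
......
......
.....O
XX.X.O

Derivation:
Move 1: X drops in col 0, lands at row 4
Move 2: O drops in col 5, lands at row 4
Move 3: X drops in col 1, lands at row 4
Move 4: O drops in col 5, lands at row 3
Move 5: X drops in col 3, lands at row 4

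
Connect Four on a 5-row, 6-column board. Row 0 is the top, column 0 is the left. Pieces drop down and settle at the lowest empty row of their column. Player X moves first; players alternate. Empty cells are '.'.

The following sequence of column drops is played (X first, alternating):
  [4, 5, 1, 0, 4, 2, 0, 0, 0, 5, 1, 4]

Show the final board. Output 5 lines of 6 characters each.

Answer: ......
X.....
O...O.
XX..XO
OXO.XO

Derivation:
Move 1: X drops in col 4, lands at row 4
Move 2: O drops in col 5, lands at row 4
Move 3: X drops in col 1, lands at row 4
Move 4: O drops in col 0, lands at row 4
Move 5: X drops in col 4, lands at row 3
Move 6: O drops in col 2, lands at row 4
Move 7: X drops in col 0, lands at row 3
Move 8: O drops in col 0, lands at row 2
Move 9: X drops in col 0, lands at row 1
Move 10: O drops in col 5, lands at row 3
Move 11: X drops in col 1, lands at row 3
Move 12: O drops in col 4, lands at row 2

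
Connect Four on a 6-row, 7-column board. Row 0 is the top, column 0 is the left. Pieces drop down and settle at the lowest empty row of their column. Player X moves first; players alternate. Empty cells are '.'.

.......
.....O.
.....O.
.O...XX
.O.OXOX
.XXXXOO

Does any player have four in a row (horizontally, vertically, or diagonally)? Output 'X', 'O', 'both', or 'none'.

X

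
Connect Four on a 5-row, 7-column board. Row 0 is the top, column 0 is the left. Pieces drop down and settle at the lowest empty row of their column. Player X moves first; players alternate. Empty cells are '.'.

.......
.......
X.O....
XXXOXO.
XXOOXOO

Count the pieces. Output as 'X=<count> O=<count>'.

X=8 O=7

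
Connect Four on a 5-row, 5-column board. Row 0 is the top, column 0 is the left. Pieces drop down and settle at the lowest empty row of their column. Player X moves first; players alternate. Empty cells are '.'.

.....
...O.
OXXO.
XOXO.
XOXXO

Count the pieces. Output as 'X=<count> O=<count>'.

X=7 O=7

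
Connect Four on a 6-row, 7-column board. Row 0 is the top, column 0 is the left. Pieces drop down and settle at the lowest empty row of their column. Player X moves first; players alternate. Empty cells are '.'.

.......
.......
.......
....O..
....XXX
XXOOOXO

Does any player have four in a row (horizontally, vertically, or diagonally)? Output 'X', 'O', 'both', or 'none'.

none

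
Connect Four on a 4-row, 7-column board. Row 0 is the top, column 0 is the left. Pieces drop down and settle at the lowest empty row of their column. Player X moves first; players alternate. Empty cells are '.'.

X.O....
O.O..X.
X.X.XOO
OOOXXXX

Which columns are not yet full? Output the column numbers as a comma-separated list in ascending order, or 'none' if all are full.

Answer: 1,3,4,5,6

Derivation:
col 0: top cell = 'X' → FULL
col 1: top cell = '.' → open
col 2: top cell = 'O' → FULL
col 3: top cell = '.' → open
col 4: top cell = '.' → open
col 5: top cell = '.' → open
col 6: top cell = '.' → open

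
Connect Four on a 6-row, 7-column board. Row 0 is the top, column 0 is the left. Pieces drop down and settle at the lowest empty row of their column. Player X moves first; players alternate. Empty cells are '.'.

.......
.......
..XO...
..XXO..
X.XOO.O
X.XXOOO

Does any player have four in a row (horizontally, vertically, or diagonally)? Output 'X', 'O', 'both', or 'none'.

X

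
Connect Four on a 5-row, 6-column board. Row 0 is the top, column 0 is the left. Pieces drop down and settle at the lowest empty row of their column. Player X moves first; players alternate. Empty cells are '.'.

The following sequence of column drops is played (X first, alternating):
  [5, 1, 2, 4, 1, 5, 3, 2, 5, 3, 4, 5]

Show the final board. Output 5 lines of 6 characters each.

Move 1: X drops in col 5, lands at row 4
Move 2: O drops in col 1, lands at row 4
Move 3: X drops in col 2, lands at row 4
Move 4: O drops in col 4, lands at row 4
Move 5: X drops in col 1, lands at row 3
Move 6: O drops in col 5, lands at row 3
Move 7: X drops in col 3, lands at row 4
Move 8: O drops in col 2, lands at row 3
Move 9: X drops in col 5, lands at row 2
Move 10: O drops in col 3, lands at row 3
Move 11: X drops in col 4, lands at row 3
Move 12: O drops in col 5, lands at row 1

Answer: ......
.....O
.....X
.XOOXO
.OXXOX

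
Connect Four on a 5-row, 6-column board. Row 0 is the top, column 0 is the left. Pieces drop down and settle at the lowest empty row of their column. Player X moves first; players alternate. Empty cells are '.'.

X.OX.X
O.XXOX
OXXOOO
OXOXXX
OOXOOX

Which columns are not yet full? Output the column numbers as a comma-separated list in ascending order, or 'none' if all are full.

Answer: 1,4

Derivation:
col 0: top cell = 'X' → FULL
col 1: top cell = '.' → open
col 2: top cell = 'O' → FULL
col 3: top cell = 'X' → FULL
col 4: top cell = '.' → open
col 5: top cell = 'X' → FULL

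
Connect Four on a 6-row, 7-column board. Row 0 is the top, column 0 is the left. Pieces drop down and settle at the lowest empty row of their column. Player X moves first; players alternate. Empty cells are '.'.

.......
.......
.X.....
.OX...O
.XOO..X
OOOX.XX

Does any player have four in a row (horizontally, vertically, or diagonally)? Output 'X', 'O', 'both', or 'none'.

none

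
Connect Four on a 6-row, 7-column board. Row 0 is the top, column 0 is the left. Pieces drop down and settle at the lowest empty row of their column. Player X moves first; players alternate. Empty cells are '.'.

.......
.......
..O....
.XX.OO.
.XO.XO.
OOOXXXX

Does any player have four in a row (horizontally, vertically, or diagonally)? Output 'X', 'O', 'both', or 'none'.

X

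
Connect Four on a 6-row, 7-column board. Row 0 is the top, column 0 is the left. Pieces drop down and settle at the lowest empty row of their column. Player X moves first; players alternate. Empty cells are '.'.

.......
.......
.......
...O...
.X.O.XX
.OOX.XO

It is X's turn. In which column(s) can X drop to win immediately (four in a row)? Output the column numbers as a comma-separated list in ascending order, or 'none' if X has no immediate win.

col 0: drop X → no win
col 1: drop X → no win
col 2: drop X → no win
col 3: drop X → no win
col 4: drop X → no win
col 5: drop X → no win
col 6: drop X → no win

Answer: none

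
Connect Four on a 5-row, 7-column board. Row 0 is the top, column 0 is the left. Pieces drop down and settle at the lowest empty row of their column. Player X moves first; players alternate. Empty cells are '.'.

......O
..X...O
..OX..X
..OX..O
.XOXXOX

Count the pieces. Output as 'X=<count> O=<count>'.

X=8 O=7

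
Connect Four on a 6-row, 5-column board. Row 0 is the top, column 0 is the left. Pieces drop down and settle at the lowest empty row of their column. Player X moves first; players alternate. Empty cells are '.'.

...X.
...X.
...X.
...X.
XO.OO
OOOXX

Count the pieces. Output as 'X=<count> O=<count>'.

X=7 O=6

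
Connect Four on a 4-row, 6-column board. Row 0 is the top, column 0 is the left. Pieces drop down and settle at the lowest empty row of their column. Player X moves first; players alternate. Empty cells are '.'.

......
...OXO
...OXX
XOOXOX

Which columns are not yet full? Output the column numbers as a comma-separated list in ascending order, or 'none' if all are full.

Answer: 0,1,2,3,4,5

Derivation:
col 0: top cell = '.' → open
col 1: top cell = '.' → open
col 2: top cell = '.' → open
col 3: top cell = '.' → open
col 4: top cell = '.' → open
col 5: top cell = '.' → open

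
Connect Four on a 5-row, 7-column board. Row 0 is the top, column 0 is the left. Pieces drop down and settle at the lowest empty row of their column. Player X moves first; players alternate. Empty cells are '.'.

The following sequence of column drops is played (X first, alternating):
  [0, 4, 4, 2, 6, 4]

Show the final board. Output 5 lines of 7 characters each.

Move 1: X drops in col 0, lands at row 4
Move 2: O drops in col 4, lands at row 4
Move 3: X drops in col 4, lands at row 3
Move 4: O drops in col 2, lands at row 4
Move 5: X drops in col 6, lands at row 4
Move 6: O drops in col 4, lands at row 2

Answer: .......
.......
....O..
....X..
X.O.O.X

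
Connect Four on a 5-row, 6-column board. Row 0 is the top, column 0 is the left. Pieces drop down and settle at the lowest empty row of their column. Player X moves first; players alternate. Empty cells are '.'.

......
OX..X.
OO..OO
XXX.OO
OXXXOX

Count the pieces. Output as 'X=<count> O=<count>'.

X=9 O=9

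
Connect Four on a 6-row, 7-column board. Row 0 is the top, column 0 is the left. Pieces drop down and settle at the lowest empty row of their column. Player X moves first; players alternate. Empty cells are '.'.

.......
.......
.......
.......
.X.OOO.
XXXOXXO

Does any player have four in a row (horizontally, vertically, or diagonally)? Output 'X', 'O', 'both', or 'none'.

none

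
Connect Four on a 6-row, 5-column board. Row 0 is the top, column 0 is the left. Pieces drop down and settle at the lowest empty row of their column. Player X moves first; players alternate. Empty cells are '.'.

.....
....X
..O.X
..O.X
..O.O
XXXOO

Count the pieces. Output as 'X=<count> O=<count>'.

X=6 O=6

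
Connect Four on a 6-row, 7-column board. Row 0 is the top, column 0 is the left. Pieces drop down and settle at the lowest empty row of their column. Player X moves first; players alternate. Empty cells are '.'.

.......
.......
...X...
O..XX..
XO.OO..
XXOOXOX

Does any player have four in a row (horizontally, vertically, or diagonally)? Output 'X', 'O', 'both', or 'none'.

none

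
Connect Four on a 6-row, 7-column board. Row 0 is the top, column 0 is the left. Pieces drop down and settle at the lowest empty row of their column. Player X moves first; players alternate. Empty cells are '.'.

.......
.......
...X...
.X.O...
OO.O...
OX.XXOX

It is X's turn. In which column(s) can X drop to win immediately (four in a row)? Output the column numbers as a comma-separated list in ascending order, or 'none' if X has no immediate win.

Answer: 2

Derivation:
col 0: drop X → no win
col 1: drop X → no win
col 2: drop X → WIN!
col 3: drop X → no win
col 4: drop X → no win
col 5: drop X → no win
col 6: drop X → no win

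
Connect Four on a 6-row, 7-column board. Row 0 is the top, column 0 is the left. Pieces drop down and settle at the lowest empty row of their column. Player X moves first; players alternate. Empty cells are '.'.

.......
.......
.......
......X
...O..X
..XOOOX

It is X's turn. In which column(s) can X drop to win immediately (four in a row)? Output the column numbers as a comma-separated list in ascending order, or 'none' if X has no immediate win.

col 0: drop X → no win
col 1: drop X → no win
col 2: drop X → no win
col 3: drop X → no win
col 4: drop X → no win
col 5: drop X → no win
col 6: drop X → WIN!

Answer: 6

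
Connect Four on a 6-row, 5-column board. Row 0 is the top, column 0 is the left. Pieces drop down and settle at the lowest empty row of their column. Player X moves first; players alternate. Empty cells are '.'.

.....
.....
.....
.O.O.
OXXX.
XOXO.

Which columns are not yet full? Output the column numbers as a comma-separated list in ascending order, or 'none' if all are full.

Answer: 0,1,2,3,4

Derivation:
col 0: top cell = '.' → open
col 1: top cell = '.' → open
col 2: top cell = '.' → open
col 3: top cell = '.' → open
col 4: top cell = '.' → open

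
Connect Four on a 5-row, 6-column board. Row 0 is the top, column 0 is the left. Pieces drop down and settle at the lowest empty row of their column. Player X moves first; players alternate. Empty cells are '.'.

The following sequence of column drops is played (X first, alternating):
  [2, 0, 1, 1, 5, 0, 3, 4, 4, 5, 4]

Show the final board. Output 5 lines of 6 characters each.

Answer: ......
......
....X.
OO..XO
OXXXOX

Derivation:
Move 1: X drops in col 2, lands at row 4
Move 2: O drops in col 0, lands at row 4
Move 3: X drops in col 1, lands at row 4
Move 4: O drops in col 1, lands at row 3
Move 5: X drops in col 5, lands at row 4
Move 6: O drops in col 0, lands at row 3
Move 7: X drops in col 3, lands at row 4
Move 8: O drops in col 4, lands at row 4
Move 9: X drops in col 4, lands at row 3
Move 10: O drops in col 5, lands at row 3
Move 11: X drops in col 4, lands at row 2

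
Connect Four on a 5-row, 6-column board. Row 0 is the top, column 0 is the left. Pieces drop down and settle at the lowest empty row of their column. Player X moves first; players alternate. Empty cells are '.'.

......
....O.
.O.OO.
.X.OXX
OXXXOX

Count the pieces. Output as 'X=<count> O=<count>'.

X=7 O=7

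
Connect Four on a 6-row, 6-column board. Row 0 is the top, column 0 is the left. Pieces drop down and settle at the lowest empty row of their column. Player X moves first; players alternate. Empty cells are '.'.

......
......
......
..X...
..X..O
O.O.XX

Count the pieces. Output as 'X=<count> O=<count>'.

X=4 O=3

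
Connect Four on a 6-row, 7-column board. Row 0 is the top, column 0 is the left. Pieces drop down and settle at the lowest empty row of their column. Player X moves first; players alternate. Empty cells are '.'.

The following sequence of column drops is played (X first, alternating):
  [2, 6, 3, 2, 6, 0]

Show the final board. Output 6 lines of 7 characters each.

Answer: .......
.......
.......
.......
..O...X
O.XX..O

Derivation:
Move 1: X drops in col 2, lands at row 5
Move 2: O drops in col 6, lands at row 5
Move 3: X drops in col 3, lands at row 5
Move 4: O drops in col 2, lands at row 4
Move 5: X drops in col 6, lands at row 4
Move 6: O drops in col 0, lands at row 5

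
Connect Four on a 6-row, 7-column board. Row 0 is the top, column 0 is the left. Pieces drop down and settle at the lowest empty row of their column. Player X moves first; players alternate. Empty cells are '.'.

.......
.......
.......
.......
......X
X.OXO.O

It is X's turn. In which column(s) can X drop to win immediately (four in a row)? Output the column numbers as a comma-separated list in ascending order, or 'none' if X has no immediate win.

Answer: none

Derivation:
col 0: drop X → no win
col 1: drop X → no win
col 2: drop X → no win
col 3: drop X → no win
col 4: drop X → no win
col 5: drop X → no win
col 6: drop X → no win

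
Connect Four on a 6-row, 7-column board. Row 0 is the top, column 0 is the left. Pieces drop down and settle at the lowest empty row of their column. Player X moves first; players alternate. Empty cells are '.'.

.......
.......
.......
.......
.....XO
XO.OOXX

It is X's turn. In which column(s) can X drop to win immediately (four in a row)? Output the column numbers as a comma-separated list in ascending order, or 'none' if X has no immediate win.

Answer: none

Derivation:
col 0: drop X → no win
col 1: drop X → no win
col 2: drop X → no win
col 3: drop X → no win
col 4: drop X → no win
col 5: drop X → no win
col 6: drop X → no win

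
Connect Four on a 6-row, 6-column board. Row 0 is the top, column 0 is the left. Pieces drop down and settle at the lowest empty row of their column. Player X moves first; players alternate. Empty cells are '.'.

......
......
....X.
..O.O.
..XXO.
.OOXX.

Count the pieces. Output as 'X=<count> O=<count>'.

X=5 O=5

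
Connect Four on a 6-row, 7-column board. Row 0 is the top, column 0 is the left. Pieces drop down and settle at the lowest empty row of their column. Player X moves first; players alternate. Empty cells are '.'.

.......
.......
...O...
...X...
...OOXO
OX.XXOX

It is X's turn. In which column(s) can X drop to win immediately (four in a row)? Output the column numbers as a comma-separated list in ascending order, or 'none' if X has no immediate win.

col 0: drop X → no win
col 1: drop X → no win
col 2: drop X → WIN!
col 3: drop X → no win
col 4: drop X → no win
col 5: drop X → no win
col 6: drop X → no win

Answer: 2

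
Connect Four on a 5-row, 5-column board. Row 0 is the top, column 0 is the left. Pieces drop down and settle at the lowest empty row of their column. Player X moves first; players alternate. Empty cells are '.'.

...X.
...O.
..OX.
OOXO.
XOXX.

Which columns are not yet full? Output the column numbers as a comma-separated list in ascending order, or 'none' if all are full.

Answer: 0,1,2,4

Derivation:
col 0: top cell = '.' → open
col 1: top cell = '.' → open
col 2: top cell = '.' → open
col 3: top cell = 'X' → FULL
col 4: top cell = '.' → open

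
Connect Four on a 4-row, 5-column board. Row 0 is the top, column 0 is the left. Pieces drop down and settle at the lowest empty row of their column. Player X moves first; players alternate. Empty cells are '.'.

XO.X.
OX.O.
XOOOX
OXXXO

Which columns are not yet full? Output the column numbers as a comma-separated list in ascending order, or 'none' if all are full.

col 0: top cell = 'X' → FULL
col 1: top cell = 'O' → FULL
col 2: top cell = '.' → open
col 3: top cell = 'X' → FULL
col 4: top cell = '.' → open

Answer: 2,4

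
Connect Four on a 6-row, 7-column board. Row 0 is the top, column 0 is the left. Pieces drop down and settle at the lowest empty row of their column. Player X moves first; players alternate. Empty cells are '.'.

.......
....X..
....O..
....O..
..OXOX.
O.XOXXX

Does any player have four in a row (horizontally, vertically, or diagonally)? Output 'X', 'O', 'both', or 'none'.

none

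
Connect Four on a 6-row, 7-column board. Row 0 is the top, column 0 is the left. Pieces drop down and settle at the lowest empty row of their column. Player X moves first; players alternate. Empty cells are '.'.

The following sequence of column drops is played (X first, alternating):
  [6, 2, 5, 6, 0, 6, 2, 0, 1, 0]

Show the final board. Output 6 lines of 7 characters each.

Answer: .......
.......
.......
O.....O
O.X...O
XXO..XX

Derivation:
Move 1: X drops in col 6, lands at row 5
Move 2: O drops in col 2, lands at row 5
Move 3: X drops in col 5, lands at row 5
Move 4: O drops in col 6, lands at row 4
Move 5: X drops in col 0, lands at row 5
Move 6: O drops in col 6, lands at row 3
Move 7: X drops in col 2, lands at row 4
Move 8: O drops in col 0, lands at row 4
Move 9: X drops in col 1, lands at row 5
Move 10: O drops in col 0, lands at row 3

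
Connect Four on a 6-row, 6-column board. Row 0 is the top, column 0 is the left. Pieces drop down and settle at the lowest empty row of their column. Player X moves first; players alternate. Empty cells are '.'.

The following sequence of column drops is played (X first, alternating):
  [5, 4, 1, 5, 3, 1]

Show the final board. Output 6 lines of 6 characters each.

Answer: ......
......
......
......
.O...O
.X.XOX

Derivation:
Move 1: X drops in col 5, lands at row 5
Move 2: O drops in col 4, lands at row 5
Move 3: X drops in col 1, lands at row 5
Move 4: O drops in col 5, lands at row 4
Move 5: X drops in col 3, lands at row 5
Move 6: O drops in col 1, lands at row 4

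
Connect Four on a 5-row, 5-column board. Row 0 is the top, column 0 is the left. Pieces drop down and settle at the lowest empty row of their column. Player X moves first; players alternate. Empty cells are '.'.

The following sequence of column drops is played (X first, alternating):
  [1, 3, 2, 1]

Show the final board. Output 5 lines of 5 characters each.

Answer: .....
.....
.....
.O...
.XXO.

Derivation:
Move 1: X drops in col 1, lands at row 4
Move 2: O drops in col 3, lands at row 4
Move 3: X drops in col 2, lands at row 4
Move 4: O drops in col 1, lands at row 3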